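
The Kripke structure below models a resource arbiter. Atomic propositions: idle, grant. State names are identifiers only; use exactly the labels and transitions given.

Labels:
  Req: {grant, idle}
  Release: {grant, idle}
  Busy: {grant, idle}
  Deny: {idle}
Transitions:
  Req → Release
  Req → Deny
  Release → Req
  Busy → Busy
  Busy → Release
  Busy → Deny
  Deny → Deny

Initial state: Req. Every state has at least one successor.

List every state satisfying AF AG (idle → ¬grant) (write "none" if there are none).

States satisfying AG (idle → ¬grant): {Deny}.
States satisfying AF AG (idle → ¬grant): {Deny}.

{Deny}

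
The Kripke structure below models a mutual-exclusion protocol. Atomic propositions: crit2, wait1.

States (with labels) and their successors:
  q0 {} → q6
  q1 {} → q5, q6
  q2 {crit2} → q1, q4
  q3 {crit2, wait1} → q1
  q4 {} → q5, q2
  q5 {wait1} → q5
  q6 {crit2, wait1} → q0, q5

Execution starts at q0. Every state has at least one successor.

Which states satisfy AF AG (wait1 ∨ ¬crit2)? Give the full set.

{q0, q1, q3, q5, q6}

States satisfying AG (wait1 ∨ ¬crit2): {q0, q1, q3, q5, q6}.
States satisfying AF AG (wait1 ∨ ¬crit2): {q0, q1, q3, q5, q6}.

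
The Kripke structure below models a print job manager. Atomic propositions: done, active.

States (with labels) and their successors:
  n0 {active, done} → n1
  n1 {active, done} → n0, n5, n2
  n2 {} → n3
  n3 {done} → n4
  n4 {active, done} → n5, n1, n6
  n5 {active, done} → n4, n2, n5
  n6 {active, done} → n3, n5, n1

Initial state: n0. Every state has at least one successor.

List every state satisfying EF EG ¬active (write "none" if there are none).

none

States satisfying EG ¬active: ∅.
States satisfying EF EG ¬active: ∅.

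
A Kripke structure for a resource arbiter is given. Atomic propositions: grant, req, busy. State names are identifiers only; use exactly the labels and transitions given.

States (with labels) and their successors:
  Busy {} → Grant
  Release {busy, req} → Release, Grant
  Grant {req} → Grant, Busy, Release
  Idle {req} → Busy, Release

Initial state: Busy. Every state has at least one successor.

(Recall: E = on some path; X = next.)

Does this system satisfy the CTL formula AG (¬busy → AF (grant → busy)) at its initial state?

Holds

States satisfying ¬busy → AF (grant → busy): {Busy, Release, Grant, Idle}.
States satisfying AG (¬busy → AF (grant → busy)): {Busy, Release, Grant, Idle}.
Every state reachable from Busy satisfies ¬busy → AF (grant → busy).
Busy ∈ Sat(AG (¬busy → AF (grant → busy))).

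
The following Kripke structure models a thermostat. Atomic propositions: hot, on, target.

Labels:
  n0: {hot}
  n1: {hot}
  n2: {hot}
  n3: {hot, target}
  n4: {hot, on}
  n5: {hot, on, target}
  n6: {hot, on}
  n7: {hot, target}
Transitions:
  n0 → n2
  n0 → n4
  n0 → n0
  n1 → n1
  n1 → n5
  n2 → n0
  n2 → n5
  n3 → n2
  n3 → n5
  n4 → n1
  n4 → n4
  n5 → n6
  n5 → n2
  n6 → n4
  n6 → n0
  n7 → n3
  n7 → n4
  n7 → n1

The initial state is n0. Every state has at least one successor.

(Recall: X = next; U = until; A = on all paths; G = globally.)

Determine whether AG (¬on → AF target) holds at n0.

States satisfying ¬on → AF target: {n3, n4, n5, n6, n7}.
States satisfying AG (¬on → AF target): ∅.
n0 is reachable from n0 and violates ¬on → AF target, so AG fails at n0.
n0 ∉ Sat(AG (¬on → AF target)).

No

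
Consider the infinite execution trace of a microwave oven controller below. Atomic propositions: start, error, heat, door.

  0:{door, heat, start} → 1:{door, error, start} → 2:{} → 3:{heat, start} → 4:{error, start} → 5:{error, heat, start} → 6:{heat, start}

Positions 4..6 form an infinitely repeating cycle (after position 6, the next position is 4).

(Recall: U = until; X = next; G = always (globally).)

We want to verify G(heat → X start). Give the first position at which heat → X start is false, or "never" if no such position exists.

never

heat → X start holds at every position 0..6, and those are all the positions the trace ever visits, so the invariant G(heat → X start) is never violated.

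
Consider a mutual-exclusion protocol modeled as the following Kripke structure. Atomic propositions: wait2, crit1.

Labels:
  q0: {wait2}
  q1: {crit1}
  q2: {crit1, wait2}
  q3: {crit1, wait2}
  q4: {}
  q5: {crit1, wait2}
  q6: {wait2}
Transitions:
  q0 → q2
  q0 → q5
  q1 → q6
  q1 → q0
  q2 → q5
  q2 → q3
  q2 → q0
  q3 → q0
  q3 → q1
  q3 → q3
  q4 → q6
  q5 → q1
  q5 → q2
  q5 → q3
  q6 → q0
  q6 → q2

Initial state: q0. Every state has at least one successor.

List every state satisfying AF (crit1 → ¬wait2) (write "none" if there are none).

States satisfying crit1 → ¬wait2: {q0, q1, q4, q6}.
States satisfying AF (crit1 → ¬wait2): {q0, q1, q4, q6}.

{q0, q1, q4, q6}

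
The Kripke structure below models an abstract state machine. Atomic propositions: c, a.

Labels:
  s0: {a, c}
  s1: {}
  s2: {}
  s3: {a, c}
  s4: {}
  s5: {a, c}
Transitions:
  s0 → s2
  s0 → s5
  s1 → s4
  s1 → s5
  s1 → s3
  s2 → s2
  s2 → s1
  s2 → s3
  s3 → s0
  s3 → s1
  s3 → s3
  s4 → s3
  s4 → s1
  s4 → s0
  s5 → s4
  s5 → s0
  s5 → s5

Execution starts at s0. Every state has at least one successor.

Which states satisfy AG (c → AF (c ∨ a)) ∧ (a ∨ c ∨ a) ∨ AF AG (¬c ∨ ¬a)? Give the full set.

States satisfying c → AF (c ∨ a): {s0, s1, s2, s3, s4, s5}.
States satisfying AG (c → AF (c ∨ a)): {s0, s1, s2, s3, s4, s5}.
States satisfying c ∨ a: {s0, s3, s5}.
States satisfying a ∨ c ∨ a: {s0, s3, s5}.
States satisfying AG (c → AF (c ∨ a)) ∧ (a ∨ c ∨ a): {s0, s3, s5}.
States satisfying AG (¬c ∨ ¬a): ∅.
States satisfying AF AG (¬c ∨ ¬a): ∅.
States satisfying AG (c → AF (c ∨ a)) ∧ (a ∨ c ∨ a) ∨ AF AG (¬c ∨ ¬a): {s0, s3, s5}.

{s0, s3, s5}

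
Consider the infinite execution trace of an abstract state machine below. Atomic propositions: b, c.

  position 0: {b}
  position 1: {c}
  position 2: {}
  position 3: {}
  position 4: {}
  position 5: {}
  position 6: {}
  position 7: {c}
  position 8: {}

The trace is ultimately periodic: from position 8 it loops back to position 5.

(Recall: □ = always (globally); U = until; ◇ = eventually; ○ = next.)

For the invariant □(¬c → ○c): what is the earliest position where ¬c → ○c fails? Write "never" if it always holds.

2

Check ¬c → ○c at each position in order: 0 ✓, 1 ✓.
At position 2 the labels are {} and the next position 3 has {}, so ¬c → ○c is false there. This is the first violation.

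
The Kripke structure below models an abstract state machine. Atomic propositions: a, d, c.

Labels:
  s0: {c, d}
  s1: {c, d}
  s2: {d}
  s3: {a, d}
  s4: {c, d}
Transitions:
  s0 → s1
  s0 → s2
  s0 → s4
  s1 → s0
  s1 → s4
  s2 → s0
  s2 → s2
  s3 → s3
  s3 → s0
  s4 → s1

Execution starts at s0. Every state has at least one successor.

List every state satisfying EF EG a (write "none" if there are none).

States satisfying EG a: {s3}.
States satisfying EF EG a: {s3}.

{s3}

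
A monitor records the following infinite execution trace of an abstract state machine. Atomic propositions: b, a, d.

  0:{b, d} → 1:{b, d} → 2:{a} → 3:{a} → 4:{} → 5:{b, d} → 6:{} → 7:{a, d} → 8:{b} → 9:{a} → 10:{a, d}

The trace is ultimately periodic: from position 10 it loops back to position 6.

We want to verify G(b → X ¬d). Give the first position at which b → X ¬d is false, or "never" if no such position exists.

0

At position 0 the labels are {b, d} and the next position 1 has {b, d}, so b → X ¬d is false there. This is the first violation.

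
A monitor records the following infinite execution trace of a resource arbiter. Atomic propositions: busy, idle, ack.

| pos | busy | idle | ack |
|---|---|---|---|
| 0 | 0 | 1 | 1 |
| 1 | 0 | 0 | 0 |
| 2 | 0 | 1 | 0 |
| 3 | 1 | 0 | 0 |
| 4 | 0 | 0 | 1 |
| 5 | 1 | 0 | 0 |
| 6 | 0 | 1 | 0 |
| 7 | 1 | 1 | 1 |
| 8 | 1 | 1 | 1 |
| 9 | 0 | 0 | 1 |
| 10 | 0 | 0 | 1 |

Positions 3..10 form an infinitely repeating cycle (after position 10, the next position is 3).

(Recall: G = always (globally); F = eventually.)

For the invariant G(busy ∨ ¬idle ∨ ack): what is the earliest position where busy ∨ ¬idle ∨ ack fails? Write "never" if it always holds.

Check busy ∨ ¬idle ∨ ack at each position in order: 0 ✓, 1 ✓.
At position 2 the labels are {idle}, so busy ∨ ¬idle ∨ ack is false there. This is the first violation.

2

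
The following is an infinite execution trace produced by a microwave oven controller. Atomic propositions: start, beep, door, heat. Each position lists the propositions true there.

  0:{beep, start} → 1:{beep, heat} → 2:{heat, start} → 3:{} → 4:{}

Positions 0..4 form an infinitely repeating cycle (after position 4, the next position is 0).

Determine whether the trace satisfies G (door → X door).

door → X door holds at every position 0..4, and those are all positions ever visited, so G (door → X door) holds.

Yes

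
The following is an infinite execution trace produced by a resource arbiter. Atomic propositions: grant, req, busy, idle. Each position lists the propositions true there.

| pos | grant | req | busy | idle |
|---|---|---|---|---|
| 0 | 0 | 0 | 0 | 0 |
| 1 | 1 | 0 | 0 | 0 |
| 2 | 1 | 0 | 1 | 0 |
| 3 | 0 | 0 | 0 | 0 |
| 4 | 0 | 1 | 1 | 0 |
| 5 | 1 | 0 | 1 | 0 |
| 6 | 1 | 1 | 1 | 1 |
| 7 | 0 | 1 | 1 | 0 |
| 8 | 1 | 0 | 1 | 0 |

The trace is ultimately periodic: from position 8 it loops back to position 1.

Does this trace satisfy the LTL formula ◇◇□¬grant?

Violated

◇□¬grant is false at every position 0..8, so it never becomes true and ◇◇□¬grant fails.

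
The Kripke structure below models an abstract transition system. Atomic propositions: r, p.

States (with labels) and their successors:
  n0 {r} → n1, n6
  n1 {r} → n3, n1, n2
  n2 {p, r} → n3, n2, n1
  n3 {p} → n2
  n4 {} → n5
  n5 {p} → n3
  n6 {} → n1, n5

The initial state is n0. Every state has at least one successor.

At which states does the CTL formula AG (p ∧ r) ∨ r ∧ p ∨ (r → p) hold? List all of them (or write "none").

{n2, n3, n4, n5, n6}

States satisfying p ∧ r: {n2}.
States satisfying AG (p ∧ r): ∅.
States satisfying r ∧ p: {n2}.
States satisfying r → p: {n2, n3, n4, n5, n6}.
States satisfying r ∧ p ∨ (r → p): {n2, n3, n4, n5, n6}.
States satisfying AG (p ∧ r) ∨ r ∧ p ∨ (r → p): {n2, n3, n4, n5, n6}.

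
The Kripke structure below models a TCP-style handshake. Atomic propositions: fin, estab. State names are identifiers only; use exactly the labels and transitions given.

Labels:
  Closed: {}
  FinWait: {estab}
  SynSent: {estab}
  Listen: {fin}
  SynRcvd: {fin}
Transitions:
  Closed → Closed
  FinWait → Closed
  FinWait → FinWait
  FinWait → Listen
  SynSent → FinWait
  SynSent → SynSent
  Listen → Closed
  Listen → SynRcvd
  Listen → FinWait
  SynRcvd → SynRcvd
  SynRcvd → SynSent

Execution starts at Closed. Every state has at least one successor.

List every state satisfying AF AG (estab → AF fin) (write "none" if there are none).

{Closed}

States satisfying AG (estab → AF fin): {Closed}.
States satisfying AF AG (estab → AF fin): {Closed}.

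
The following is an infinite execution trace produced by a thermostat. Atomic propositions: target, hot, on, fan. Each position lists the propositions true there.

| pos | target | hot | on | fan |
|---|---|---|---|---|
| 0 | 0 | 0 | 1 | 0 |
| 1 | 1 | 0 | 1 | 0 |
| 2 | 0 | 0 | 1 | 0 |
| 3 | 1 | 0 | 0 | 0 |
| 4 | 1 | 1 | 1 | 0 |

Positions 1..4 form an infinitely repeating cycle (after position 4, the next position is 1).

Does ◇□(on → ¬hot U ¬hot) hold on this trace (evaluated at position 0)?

□(on → ¬hot U ¬hot) is false at every position 0..4, so it never becomes true and ◇□(on → ¬hot U ¬hot) fails.

Violated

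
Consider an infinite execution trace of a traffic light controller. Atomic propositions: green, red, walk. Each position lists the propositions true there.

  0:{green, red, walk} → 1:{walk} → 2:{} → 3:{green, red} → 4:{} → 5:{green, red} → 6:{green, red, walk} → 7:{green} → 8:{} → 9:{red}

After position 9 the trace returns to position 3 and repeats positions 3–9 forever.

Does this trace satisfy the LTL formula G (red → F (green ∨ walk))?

Holds

red → F (green ∨ walk) holds at every position 0..9, and those are all positions ever visited, so G (red → F (green ∨ walk)) holds.
Positions where red holds: 0, 3, 5, 6, 9.
Check F (green ∨ walk) at each: 0→ok, 3→ok, 5→ok, 6→ok, 9→ok.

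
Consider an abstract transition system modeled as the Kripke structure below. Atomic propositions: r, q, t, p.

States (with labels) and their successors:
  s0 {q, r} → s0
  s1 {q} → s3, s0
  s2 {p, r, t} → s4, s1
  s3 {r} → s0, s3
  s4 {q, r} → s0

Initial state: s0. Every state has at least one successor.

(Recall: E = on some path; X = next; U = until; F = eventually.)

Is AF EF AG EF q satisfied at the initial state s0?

Holds

States satisfying EF AG EF q: {s0, s1, s2, s3, s4}.
States satisfying AF EF AG EF q: {s0, s1, s2, s3, s4}.
s0 ∈ Sat(AF EF AG EF q).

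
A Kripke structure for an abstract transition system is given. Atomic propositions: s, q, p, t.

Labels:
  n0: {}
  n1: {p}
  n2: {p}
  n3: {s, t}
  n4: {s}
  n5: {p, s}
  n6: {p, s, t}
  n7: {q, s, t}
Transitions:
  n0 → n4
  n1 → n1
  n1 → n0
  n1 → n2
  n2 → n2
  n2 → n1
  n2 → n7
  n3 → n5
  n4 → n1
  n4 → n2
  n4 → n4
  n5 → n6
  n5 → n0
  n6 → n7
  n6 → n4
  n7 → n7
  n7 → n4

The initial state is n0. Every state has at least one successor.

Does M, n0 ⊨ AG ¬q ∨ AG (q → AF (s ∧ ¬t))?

No

States satisfying ¬q: {n0, n1, n2, n3, n4, n5, n6}.
States satisfying AG ¬q: ∅.
States satisfying q → AF (s ∧ ¬t): {n0, n1, n2, n3, n4, n5, n6}.
States satisfying AG (q → AF (s ∧ ¬t)): ∅.
States satisfying AG ¬q ∨ AG (q → AF (s ∧ ¬t)): ∅.
n0 ∉ Sat(AG ¬q ∨ AG (q → AF (s ∧ ¬t))).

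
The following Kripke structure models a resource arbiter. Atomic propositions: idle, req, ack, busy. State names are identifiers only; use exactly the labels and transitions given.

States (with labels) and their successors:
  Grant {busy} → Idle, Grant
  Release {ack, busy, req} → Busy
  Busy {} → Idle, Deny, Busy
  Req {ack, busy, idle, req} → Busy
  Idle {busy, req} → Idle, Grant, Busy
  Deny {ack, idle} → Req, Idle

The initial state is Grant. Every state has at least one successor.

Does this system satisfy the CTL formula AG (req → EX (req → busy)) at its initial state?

Holds

States satisfying req → EX (req → busy): {Grant, Release, Busy, Req, Idle, Deny}.
States satisfying AG (req → EX (req → busy)): {Grant, Release, Busy, Req, Idle, Deny}.
Every state reachable from Grant satisfies req → EX (req → busy).
Grant ∈ Sat(AG (req → EX (req → busy))).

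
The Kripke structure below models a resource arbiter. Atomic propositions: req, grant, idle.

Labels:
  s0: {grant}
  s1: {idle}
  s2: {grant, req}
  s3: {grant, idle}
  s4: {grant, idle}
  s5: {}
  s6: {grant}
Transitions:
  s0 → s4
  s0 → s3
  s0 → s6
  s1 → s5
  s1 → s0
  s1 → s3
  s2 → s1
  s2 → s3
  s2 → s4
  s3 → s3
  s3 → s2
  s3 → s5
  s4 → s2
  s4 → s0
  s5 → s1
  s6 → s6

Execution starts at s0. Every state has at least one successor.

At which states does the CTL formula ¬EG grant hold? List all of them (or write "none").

{s1, s5}

States satisfying grant: {s0, s2, s3, s4, s6}.
States satisfying EG grant: {s0, s2, s3, s4, s6}.
States satisfying ¬EG grant: {s1, s5}.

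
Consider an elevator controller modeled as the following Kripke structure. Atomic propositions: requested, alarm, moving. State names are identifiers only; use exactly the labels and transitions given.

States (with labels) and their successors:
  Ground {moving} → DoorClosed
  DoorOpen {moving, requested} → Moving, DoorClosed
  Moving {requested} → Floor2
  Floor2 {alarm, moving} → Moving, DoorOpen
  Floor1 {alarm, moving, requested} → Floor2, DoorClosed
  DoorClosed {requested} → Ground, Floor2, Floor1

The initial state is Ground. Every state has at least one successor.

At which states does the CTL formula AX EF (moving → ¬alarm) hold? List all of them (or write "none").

States satisfying EF (moving → ¬alarm): {Ground, DoorOpen, Moving, Floor2, Floor1, DoorClosed}.
States satisfying AX EF (moving → ¬alarm): {Ground, DoorOpen, Moving, Floor2, Floor1, DoorClosed}.

{Ground, DoorOpen, Moving, Floor2, Floor1, DoorClosed}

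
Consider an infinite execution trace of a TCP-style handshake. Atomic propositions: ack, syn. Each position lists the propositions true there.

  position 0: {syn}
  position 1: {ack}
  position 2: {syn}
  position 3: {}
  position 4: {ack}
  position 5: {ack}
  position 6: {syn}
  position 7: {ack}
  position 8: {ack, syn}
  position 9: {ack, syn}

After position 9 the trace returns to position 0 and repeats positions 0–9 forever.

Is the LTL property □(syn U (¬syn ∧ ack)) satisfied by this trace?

Does not hold

syn U (¬syn ∧ ack) must hold at every position from 0 onward. It fails at position 2, so □(syn U (¬syn ∧ ack)) is false.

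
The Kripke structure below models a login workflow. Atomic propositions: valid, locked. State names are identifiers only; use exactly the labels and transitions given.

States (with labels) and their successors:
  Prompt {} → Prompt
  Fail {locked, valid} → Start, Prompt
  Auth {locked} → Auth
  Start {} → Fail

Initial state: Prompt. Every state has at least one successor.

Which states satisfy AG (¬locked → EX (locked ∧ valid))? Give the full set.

States satisfying ¬locked → EX (locked ∧ valid): {Fail, Auth, Start}.
States satisfying AG (¬locked → EX (locked ∧ valid)): {Auth}.

{Auth}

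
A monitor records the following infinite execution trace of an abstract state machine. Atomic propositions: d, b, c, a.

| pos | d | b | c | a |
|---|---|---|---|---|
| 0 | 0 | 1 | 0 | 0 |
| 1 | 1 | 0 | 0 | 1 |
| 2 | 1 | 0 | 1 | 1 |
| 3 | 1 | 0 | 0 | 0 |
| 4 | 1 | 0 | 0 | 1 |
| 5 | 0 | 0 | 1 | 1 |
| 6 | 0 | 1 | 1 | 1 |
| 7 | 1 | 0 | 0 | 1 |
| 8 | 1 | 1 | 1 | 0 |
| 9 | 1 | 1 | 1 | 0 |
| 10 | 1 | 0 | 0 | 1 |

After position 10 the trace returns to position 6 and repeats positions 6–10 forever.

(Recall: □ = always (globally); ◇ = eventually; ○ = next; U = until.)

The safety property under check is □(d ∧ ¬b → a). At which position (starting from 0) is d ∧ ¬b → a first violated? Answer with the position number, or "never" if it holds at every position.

Check d ∧ ¬b → a at each position in order: 0 ✓, 1 ✓, 2 ✓.
At position 3 the labels are {d}, so d ∧ ¬b → a is false there. This is the first violation.

3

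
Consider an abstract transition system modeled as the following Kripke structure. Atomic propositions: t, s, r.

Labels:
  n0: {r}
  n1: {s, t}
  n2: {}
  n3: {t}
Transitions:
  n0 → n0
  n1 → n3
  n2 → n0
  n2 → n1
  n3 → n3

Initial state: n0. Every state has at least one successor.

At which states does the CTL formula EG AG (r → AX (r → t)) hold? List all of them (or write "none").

{n1, n3}

States satisfying AG (r → AX (r → t)): {n1, n3}.
States satisfying EG AG (r → AX (r → t)): {n1, n3}.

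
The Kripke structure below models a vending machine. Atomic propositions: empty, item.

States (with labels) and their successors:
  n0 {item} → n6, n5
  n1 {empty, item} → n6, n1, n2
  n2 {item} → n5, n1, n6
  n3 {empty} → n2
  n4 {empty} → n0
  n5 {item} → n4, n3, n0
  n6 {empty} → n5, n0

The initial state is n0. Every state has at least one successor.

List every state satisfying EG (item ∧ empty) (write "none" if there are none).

States satisfying item ∧ empty: {n1}.
States satisfying EG (item ∧ empty): {n1}.

{n1}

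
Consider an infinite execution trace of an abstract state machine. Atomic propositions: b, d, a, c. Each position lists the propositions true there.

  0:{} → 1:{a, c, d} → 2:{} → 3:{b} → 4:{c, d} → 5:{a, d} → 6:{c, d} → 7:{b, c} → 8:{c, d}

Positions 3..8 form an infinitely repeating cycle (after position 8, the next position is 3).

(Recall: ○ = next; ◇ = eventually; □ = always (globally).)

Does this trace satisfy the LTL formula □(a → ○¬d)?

a → ○¬d must hold at every position from 0 onward. It fails at position 5, so □(a → ○¬d) is false.
Positions where a holds: 1, 5.
Check ○¬d at each: 1→ok, 5→fails.

Does not hold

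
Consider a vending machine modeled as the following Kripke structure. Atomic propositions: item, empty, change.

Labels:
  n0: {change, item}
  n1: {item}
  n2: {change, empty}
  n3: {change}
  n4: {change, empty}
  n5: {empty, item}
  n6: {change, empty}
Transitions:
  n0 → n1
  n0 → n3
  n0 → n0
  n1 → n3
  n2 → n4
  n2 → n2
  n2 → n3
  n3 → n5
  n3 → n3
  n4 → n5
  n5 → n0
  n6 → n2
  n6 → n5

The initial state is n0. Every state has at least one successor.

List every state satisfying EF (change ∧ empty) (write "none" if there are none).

{n2, n4, n6}

States satisfying change ∧ empty: {n2, n4, n6}.
States satisfying EF (change ∧ empty): {n2, n4, n6}.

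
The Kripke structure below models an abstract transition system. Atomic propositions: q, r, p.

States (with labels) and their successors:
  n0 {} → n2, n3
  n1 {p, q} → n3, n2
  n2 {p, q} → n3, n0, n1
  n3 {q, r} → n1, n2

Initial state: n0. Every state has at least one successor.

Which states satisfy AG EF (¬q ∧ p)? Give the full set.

none

States satisfying EF (¬q ∧ p): ∅.
States satisfying AG EF (¬q ∧ p): ∅.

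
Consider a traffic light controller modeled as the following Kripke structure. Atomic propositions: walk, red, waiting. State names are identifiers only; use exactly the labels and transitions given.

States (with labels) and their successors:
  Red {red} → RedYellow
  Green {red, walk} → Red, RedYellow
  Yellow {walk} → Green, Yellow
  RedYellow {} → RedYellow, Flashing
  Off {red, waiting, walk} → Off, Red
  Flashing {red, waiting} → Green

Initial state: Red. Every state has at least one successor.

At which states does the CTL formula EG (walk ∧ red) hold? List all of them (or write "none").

{Off}

States satisfying walk ∧ red: {Green, Off}.
States satisfying EG (walk ∧ red): {Off}.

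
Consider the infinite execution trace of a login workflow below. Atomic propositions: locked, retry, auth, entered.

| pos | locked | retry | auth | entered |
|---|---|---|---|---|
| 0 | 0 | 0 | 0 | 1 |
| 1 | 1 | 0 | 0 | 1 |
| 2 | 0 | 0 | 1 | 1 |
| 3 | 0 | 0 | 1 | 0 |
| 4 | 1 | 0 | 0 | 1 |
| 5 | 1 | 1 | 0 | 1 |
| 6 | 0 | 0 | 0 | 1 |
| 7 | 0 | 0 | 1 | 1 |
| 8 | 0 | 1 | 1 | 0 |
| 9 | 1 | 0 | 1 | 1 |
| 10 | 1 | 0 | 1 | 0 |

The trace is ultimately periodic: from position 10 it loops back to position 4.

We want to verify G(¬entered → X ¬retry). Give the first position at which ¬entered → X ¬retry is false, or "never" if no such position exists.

never

¬entered → X ¬retry holds at every position 0..10, and those are all the positions the trace ever visits, so the invariant G(¬entered → X ¬retry) is never violated.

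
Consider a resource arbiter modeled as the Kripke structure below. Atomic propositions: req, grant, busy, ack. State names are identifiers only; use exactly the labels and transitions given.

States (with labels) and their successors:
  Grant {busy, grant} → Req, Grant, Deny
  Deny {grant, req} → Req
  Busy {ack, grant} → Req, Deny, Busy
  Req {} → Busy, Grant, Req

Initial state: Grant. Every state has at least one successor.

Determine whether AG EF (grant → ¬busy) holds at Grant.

Holds

States satisfying EF (grant → ¬busy): {Grant, Deny, Busy, Req}.
States satisfying AG EF (grant → ¬busy): {Grant, Deny, Busy, Req}.
Every state reachable from Grant satisfies EF (grant → ¬busy).
Grant ∈ Sat(AG EF (grant → ¬busy)).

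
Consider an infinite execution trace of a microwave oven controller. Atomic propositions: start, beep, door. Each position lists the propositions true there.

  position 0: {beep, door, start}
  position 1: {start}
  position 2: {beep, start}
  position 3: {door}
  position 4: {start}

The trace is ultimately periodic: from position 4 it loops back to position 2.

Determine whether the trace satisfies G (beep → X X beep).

Does not hold

beep → X X beep must hold at every position from 0 onward. It fails at position 2, so G (beep → X X beep) is false.
Positions where beep holds: 0, 2.
Check X X beep at each: 0→ok, 2→fails.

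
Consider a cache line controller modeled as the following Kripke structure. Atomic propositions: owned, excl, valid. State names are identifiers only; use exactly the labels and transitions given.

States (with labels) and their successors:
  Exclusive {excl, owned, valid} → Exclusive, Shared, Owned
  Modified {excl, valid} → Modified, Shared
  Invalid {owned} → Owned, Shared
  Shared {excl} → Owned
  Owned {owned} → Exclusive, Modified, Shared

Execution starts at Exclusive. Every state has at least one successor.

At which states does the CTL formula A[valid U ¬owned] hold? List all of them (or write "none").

{Modified, Shared}

States satisfying valid: {Exclusive, Modified}.
States satisfying ¬owned: {Modified, Shared}.
States satisfying A[valid U ¬owned]: {Modified, Shared}.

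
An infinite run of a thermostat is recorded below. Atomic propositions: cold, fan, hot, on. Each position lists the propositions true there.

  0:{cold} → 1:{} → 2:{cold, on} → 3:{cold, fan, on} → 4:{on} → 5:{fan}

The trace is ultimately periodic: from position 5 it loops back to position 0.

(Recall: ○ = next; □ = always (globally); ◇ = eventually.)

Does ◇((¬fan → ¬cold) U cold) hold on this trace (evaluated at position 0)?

Holds

(¬fan → ¬cold) U cold holds at position 0, which is reachable from 0, so ◇((¬fan → ¬cold) U cold) holds.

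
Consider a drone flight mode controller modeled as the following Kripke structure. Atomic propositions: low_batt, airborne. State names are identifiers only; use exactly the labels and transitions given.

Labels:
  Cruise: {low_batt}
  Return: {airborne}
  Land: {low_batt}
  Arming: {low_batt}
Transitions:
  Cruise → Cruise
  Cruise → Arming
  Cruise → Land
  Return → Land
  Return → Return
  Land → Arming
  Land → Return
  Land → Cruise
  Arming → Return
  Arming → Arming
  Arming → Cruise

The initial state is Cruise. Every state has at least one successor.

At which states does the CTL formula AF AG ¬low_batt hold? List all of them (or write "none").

States satisfying AG ¬low_batt: ∅.
States satisfying AF AG ¬low_batt: ∅.

none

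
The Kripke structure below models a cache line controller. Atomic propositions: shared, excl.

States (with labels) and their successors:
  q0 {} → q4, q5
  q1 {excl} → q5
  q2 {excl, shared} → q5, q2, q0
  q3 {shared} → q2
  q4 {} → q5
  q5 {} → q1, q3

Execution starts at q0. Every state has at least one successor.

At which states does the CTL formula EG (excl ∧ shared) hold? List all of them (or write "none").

States satisfying excl ∧ shared: {q2}.
States satisfying EG (excl ∧ shared): {q2}.

{q2}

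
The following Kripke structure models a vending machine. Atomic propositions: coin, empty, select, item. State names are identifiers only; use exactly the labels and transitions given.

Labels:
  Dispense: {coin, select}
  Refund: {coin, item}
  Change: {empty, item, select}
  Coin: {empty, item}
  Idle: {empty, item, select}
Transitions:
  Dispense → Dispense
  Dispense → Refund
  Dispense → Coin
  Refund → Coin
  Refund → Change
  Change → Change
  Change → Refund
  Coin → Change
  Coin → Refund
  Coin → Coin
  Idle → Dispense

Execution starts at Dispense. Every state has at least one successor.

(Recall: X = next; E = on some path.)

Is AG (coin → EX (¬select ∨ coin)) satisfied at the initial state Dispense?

States satisfying coin → EX (¬select ∨ coin): {Dispense, Refund, Change, Coin, Idle}.
States satisfying AG (coin → EX (¬select ∨ coin)): {Dispense, Refund, Change, Coin, Idle}.
Every state reachable from Dispense satisfies coin → EX (¬select ∨ coin).
Dispense ∈ Sat(AG (coin → EX (¬select ∨ coin))).

Satisfied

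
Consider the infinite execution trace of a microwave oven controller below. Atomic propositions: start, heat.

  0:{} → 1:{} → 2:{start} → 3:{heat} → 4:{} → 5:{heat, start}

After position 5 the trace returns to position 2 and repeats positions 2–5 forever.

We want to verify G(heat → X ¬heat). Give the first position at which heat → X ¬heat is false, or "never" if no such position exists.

heat → X ¬heat holds at every position 0..5, and those are all the positions the trace ever visits, so the invariant G(heat → X ¬heat) is never violated.

never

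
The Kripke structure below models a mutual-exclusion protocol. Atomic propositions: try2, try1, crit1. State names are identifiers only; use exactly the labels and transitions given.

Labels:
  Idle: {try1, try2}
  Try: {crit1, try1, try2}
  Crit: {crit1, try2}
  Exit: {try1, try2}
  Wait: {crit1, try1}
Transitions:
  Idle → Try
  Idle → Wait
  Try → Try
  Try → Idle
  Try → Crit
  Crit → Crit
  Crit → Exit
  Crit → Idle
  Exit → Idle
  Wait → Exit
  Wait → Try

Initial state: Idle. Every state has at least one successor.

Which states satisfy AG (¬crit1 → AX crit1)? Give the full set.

States satisfying ¬crit1 → AX crit1: {Idle, Try, Crit, Wait}.
States satisfying AG (¬crit1 → AX crit1): ∅.

none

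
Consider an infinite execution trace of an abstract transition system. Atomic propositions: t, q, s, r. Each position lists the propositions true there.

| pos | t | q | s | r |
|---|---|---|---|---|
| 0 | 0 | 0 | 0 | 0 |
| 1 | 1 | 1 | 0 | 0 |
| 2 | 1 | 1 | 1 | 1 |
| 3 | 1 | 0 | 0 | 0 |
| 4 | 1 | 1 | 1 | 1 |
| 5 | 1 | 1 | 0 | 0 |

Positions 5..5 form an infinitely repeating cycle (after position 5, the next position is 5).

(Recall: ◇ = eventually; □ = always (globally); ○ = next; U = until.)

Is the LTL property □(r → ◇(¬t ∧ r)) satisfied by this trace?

r → ◇(¬t ∧ r) must hold at every position from 0 onward. It fails at position 2, so □(r → ◇(¬t ∧ r)) is false.
Positions where r holds: 2, 4.
Check ◇(¬t ∧ r) at each: 2→fails, 4→fails.

No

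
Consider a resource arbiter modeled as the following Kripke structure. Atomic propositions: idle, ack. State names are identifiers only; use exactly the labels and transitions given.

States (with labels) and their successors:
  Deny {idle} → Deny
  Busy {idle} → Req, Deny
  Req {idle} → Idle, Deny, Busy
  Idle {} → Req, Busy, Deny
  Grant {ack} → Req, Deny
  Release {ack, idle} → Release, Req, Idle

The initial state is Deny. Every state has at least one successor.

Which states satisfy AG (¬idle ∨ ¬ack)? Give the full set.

States satisfying ¬idle ∨ ¬ack: {Deny, Busy, Req, Idle, Grant}.
States satisfying AG (¬idle ∨ ¬ack): {Deny, Busy, Req, Idle, Grant}.

{Deny, Busy, Req, Idle, Grant}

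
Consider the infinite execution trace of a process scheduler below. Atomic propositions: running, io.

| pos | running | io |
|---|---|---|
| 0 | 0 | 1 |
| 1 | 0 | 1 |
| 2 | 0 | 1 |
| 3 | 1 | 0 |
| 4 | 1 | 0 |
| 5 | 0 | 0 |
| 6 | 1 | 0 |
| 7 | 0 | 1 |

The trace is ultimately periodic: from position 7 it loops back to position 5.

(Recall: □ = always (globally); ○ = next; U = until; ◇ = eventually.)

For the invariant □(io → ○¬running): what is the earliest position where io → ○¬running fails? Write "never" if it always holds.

Check io → ○¬running at each position in order: 0 ✓, 1 ✓.
At position 2 the labels are {io} and the next position 3 has {running}, so io → ○¬running is false there. This is the first violation.

2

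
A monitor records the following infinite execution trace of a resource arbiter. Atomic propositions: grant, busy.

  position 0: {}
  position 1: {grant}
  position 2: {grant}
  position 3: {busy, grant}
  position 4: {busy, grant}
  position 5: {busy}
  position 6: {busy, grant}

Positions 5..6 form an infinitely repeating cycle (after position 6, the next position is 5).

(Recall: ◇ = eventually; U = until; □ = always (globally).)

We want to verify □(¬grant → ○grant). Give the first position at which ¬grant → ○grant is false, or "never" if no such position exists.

never

¬grant → ○grant holds at every position 0..6, and those are all the positions the trace ever visits, so the invariant □(¬grant → ○grant) is never violated.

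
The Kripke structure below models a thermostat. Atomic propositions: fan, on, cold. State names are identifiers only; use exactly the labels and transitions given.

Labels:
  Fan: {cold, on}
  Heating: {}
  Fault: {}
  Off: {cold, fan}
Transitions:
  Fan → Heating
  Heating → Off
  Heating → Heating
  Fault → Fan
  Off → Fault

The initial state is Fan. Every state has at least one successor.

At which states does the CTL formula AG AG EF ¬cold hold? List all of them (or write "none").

States satisfying AG EF ¬cold: {Fan, Heating, Fault, Off}.
States satisfying AG AG EF ¬cold: {Fan, Heating, Fault, Off}.

{Fan, Heating, Fault, Off}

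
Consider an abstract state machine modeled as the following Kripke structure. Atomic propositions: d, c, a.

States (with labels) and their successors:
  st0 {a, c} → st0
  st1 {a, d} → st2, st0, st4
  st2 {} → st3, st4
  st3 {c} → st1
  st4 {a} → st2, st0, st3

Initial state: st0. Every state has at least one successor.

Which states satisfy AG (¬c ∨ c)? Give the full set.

States satisfying ¬c ∨ c: {st0, st1, st2, st3, st4}.
States satisfying AG (¬c ∨ c): {st0, st1, st2, st3, st4}.

{st0, st1, st2, st3, st4}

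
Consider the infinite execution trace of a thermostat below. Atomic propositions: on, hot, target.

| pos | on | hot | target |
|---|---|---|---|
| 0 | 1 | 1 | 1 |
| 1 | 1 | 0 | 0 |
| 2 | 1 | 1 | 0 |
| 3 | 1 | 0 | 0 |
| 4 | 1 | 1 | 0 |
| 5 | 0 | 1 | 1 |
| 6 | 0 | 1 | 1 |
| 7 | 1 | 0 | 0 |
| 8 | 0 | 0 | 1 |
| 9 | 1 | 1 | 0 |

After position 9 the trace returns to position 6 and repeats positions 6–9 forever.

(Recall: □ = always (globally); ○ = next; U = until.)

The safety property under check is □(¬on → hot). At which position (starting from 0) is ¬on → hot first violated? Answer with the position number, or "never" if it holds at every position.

Check ¬on → hot at each position in order: 0 ✓, 1 ✓, 2 ✓, 3 ✓, 4 ✓, 5 ✓, 6 ✓, 7 ✓.
At position 8 the labels are {target}, so ¬on → hot is false there. This is the first violation.

8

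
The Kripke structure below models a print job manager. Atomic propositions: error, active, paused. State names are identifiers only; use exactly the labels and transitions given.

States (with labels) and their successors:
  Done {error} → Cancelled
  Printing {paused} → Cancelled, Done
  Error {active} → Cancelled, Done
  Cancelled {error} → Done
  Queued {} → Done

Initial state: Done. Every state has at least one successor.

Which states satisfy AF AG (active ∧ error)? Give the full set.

States satisfying AG (active ∧ error): ∅.
States satisfying AF AG (active ∧ error): ∅.

none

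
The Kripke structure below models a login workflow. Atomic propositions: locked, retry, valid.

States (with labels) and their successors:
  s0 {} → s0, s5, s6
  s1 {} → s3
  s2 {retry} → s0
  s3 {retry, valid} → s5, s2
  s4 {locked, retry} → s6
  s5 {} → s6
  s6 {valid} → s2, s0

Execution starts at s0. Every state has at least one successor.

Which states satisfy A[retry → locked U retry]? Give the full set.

{s1, s2, s3, s4}

States satisfying retry → locked: {s0, s1, s4, s5, s6}.
States satisfying retry: {s2, s3, s4}.
States satisfying A[retry → locked U retry]: {s1, s2, s3, s4}.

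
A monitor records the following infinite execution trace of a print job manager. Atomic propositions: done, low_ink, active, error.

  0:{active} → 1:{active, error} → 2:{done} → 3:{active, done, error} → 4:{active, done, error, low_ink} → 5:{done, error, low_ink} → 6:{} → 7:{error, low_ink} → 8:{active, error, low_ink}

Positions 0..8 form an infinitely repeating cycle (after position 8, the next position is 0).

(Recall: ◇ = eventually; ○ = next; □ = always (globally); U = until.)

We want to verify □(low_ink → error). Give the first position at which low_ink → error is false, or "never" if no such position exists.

low_ink → error holds at every position 0..8, and those are all the positions the trace ever visits, so the invariant □(low_ink → error) is never violated.

never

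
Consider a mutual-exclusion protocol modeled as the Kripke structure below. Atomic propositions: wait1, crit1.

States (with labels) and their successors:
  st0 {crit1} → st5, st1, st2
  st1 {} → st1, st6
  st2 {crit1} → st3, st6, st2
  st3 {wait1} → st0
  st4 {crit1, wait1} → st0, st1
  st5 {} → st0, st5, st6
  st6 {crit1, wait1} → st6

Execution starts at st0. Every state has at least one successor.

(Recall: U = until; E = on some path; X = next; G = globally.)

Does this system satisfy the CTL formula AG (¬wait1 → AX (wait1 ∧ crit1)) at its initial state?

States satisfying ¬wait1 → AX (wait1 ∧ crit1): {st3, st4, st6}.
States satisfying AG (¬wait1 → AX (wait1 ∧ crit1)): {st6}.
st0 is reachable from st0 and violates ¬wait1 → AX (wait1 ∧ crit1), so AG fails at st0.
st0 ∉ Sat(AG (¬wait1 → AX (wait1 ∧ crit1))).

No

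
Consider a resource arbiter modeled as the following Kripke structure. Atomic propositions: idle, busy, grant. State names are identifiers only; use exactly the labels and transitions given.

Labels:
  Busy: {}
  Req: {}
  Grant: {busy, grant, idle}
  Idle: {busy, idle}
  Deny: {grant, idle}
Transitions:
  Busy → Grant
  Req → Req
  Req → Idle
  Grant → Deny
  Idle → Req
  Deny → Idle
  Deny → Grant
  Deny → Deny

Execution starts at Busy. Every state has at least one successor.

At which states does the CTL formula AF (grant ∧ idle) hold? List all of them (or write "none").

States satisfying grant ∧ idle: {Grant, Deny}.
States satisfying AF (grant ∧ idle): {Busy, Grant, Deny}.

{Busy, Grant, Deny}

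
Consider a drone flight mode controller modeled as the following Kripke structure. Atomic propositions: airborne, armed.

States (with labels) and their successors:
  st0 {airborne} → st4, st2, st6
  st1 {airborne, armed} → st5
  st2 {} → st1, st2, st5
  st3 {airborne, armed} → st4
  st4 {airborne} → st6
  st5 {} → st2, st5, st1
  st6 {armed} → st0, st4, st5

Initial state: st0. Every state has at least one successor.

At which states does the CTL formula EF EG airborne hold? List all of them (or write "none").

States satisfying EG airborne: ∅.
States satisfying EF EG airborne: ∅.

none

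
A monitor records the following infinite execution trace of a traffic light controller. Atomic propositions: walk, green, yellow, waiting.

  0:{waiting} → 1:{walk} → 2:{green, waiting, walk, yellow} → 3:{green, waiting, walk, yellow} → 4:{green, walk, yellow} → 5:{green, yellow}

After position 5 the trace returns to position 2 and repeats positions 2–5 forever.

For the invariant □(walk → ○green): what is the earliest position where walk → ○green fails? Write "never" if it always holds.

never

walk → ○green holds at every position 0..5, and those are all the positions the trace ever visits, so the invariant □(walk → ○green) is never violated.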